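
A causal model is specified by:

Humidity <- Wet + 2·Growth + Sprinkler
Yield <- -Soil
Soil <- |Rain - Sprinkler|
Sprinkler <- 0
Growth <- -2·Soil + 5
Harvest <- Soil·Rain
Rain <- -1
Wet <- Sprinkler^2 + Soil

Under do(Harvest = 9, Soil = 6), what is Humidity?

The joint intervention fixes Harvest = 9, Soil = 6, removing each variable's own equation.
Wet = Sprinkler^2 + Soil  [with Sprinkler=0, Soil=6]  = 6
Growth = -2·Soil + 5  [with Soil=6]  = -7
Humidity = Wet + 2·Growth + Sprinkler  [with Wet=6, Growth=-7, Sprinkler=0]  = -8

-8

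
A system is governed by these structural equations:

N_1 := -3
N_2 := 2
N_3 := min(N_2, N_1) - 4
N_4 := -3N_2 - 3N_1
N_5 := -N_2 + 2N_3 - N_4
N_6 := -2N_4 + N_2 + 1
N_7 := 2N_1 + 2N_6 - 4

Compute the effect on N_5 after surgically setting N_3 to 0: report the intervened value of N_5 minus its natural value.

do(N_3=0) replaces the equation N_3 := min(N_2, N_1) - 4 with the constant N_3 = 0.
N_4 = -3N_2 - 3N_1  [with N_2=2, N_1=-3]  = 3
N_5 = -N_2 + 2N_3 - N_4  [with N_2=2, N_3=0, N_4=3]  = -5
Without intervention: N_3 = min(N_2, N_1) - 4  [with N_2=2, N_1=-3]  = -7; N_4 = -3N_2 - 3N_1  [with N_2=2, N_1=-3]  = 3; N_5 = -N_2 + 2N_3 - N_4  [with N_2=2, N_3=-7, N_4=3]  = -19.
Change = -5 − (-19) = 14.

14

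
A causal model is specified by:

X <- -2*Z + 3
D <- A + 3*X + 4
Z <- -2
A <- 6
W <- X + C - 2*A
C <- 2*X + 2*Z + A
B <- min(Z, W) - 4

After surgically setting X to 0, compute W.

-10

do(X=0) replaces the equation X <- -2*Z + 3 with the constant X = 0.
C = 2*X + 2*Z + A  [with X=0, Z=-2, A=6]  = 2
W = X + C - 2*A  [with X=0, C=2, A=6]  = -10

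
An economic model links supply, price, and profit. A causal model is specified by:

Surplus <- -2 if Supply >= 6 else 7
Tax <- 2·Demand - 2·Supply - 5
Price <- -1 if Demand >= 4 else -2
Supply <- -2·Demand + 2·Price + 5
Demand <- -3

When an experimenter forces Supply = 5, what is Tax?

The intervention breaks the incoming arrows to Supply: Supply <- -2·Demand + 2·Price + 5 no longer applies, and Supply = 5.
Tax = 2·Demand - 2·Supply - 5  [with Demand=-3, Supply=5]  = -21

-21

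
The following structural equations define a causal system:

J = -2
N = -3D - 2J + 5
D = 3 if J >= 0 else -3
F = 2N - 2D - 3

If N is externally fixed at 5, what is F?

13

The intervention breaks the incoming arrows to N: N = -3D - 2J + 5 no longer applies, and N = 5.
D = 3 if J >= 0 else -3  [with J=-2]  = -3
F = 2N - 2D - 3  [with N=5, D=-3]  = 13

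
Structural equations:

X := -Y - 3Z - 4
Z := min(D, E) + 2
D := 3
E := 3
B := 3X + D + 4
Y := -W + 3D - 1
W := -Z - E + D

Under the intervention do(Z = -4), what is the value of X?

4

The intervention breaks the incoming arrows to Z: Z := min(D, E) + 2 no longer applies, and Z = -4.
W = -Z - E + D  [with Z=-4, E=3, D=3]  = 4
Y = -W + 3D - 1  [with W=4, D=3]  = 4
X = -Y - 3Z - 4  [with Y=4, Z=-4]  = 4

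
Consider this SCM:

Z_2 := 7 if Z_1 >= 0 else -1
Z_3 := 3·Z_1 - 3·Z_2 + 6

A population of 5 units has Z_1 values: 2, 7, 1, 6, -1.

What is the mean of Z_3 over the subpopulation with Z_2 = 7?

E[Z_3|Z_2=7] averages over only the 4 units with Z_2=7 (Z_1 = 2, 7, 1, 6): Z_3 = -9, 6, -12, 3, mean -3.

-3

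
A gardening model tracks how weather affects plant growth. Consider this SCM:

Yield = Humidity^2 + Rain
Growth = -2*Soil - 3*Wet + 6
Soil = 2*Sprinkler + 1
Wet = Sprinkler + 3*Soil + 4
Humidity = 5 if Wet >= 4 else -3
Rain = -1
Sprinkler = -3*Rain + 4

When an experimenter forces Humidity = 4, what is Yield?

15

Intervening sets Humidity = 4 and removes its equation (Humidity = 5 if Wet >= 4 else -3).
Yield = Humidity^2 + Rain  [with Humidity=4, Rain=-1]  = 15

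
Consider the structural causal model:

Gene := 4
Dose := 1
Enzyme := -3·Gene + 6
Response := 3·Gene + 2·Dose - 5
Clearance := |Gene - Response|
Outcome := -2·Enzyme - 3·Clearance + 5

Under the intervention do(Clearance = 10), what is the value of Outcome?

The intervention breaks the incoming arrows to Clearance: Clearance := |Gene - Response| no longer applies, and Clearance = 10.
Enzyme = -3·Gene + 6  [with Gene=4]  = -6
Outcome = -2·Enzyme - 3·Clearance + 5  [with Enzyme=-6, Clearance=10]  = -13

-13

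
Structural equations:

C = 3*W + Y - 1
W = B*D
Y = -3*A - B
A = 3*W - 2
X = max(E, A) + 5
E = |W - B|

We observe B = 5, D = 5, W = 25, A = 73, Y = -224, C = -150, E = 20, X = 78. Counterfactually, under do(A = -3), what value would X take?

25

do(A=-3) replaces the equation A = 3*W - 2 with the constant A = -3.
W = B*D  [with B=5, D=5]  = 25
E = |W - B|  [with W=25, B=5]  = 20
X = max(E, A) + 5  [with E=20, A=-3]  = 25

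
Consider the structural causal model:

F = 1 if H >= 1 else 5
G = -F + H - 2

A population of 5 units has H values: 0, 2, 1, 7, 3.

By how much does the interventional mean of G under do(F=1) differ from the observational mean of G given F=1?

-0.65

The intervention sets F=1 in all 5 units regardless of H. Recomputing G per unit gives -3, -1, -2, 4, 0; average -0.4.
Observing F=1 restricts to units where F's equation naturally yields 1: H ∈ {2, 1, 7, 3}. In that subpopulation G = -1, -2, 4, 0, mean 0.25.
Difference = -0.4 − 0.25 = -0.65.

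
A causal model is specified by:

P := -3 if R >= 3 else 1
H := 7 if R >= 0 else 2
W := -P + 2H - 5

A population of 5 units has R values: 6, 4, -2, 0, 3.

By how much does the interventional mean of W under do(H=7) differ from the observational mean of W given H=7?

The intervention sets H=7 in all 5 units regardless of R. Recomputing W per unit gives 12, 12, 8, 8, 12; average 10.4.
Observing H=7 restricts to units where H's equation naturally yields 7: R ∈ {6, 4, 0, 3}. In that subpopulation W = 12, 12, 8, 12, mean 11.
Difference = 10.4 − 11 = -0.6.

-0.6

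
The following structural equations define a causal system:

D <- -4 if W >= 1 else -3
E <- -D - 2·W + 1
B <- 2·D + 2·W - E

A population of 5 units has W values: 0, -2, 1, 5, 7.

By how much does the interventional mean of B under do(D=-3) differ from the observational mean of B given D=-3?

do(D=-3) breaks D's dependence on W. With D=-3 fixed, B across the units is -10, -18, -6, 10, 18, mean -1.2.
Conditioning on D=-3 selects the 2 unit(s) with W ∈ {0, -2}. Their B values: -10, -18. Mean = -14.
Difference = -1.2 − (-14) = 12.8.

12.8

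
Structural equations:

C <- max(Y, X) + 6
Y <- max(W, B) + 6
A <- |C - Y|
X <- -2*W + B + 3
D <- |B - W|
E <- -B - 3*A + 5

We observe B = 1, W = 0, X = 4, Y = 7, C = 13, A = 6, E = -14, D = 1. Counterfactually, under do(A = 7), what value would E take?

-17

Intervening sets A = 7 and removes its equation (A <- |C - Y|).
E = -B - 3*A + 5  [with B=1, A=7]  = -17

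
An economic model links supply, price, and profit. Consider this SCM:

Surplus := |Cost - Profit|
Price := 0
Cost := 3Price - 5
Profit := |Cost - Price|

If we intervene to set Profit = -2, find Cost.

Under do(Profit=-2), the mechanism Profit := |Cost - Price| is discarded; Profit is fixed at -2.
Since Cost is not a descendant of the intervened variable, it is unaffected.
Cost = 3Price - 5  [with Price=0]  = -5

-5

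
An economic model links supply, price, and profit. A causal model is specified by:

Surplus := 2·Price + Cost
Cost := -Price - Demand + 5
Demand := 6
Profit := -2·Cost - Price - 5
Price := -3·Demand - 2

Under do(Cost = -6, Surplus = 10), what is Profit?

27

The joint intervention fixes Cost = -6, Surplus = 10, removing each variable's own equation.
Price = -3·Demand - 2  [with Demand=6]  = -20
Profit = -2·Cost - Price - 5  [with Cost=-6, Price=-20]  = 27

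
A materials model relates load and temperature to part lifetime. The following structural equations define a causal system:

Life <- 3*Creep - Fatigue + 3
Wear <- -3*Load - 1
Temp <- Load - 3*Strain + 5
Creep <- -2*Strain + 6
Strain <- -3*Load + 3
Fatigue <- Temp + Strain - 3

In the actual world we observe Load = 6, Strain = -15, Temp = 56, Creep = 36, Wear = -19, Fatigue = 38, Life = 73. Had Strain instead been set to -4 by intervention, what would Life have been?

29

Under do(Strain=-4), the mechanism Strain <- -3*Load + 3 is discarded; Strain is fixed at -4.
Temp = Load - 3*Strain + 5  [with Load=6, Strain=-4]  = 23
Creep = -2*Strain + 6  [with Strain=-4]  = 14
Fatigue = Temp + Strain - 3  [with Temp=23, Strain=-4]  = 16
Life = 3*Creep - Fatigue + 3  [with Creep=14, Fatigue=16]  = 29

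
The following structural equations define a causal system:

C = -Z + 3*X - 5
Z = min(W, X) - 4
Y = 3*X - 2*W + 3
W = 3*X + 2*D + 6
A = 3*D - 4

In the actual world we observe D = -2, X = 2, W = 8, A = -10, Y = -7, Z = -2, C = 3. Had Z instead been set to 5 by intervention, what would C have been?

Intervening sets Z = 5 and removes its equation (Z = min(W, X) - 4).
C = -Z + 3*X - 5  [with Z=5, X=2]  = -4

-4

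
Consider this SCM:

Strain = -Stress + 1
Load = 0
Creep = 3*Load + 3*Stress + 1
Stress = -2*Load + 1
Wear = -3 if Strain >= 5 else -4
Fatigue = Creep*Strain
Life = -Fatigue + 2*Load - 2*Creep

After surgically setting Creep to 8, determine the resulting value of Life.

-16

The intervention breaks the incoming arrows to Creep: Creep = 3*Load + 3*Stress + 1 no longer applies, and Creep = 8.
Stress = -2*Load + 1  [with Load=0]  = 1
Strain = -Stress + 1  [with Stress=1]  = 0
Fatigue = Creep*Strain  [with Creep=8, Strain=0]  = 0
Life = -Fatigue + 2*Load - 2*Creep  [with Fatigue=0, Load=0, Creep=8]  = -16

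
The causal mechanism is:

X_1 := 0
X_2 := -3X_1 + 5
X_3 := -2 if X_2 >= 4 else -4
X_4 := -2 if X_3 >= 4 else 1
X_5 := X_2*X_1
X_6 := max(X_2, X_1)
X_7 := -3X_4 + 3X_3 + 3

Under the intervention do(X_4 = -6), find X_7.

15

The intervention breaks the incoming arrows to X_4: X_4 := -2 if X_3 >= 4 else 1 no longer applies, and X_4 = -6.
X_2 = -3X_1 + 5  [with X_1=0]  = 5
X_3 = -2 if X_2 >= 4 else -4  [with X_2=5]  = -2
X_7 = -3X_4 + 3X_3 + 3  [with X_4=-6, X_3=-2]  = 15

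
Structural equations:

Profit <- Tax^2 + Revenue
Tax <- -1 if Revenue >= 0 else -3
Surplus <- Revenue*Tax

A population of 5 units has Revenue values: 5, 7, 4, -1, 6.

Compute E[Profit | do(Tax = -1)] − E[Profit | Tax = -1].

-1.3

Under do(Tax=-1), Tax's equation is replaced by Tax=-1 for every unit. Per-unit Profit: 6, 8, 5, 0, 7. Mean = 5.2.
Observing Tax=-1 restricts to units where Tax's equation naturally yields -1: Revenue ∈ {5, 7, 4, 6}. In that subpopulation Profit = 6, 8, 5, 7, mean 6.5.
Difference = 5.2 − 6.5 = -1.3.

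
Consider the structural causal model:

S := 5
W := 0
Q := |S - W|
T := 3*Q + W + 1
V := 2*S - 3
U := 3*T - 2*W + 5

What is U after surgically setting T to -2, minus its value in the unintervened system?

Under do(T=-2), the mechanism T := 3*Q + W + 1 is discarded; T is fixed at -2.
U = 3*T - 2*W + 5  [with T=-2, W=0]  = -1
Without intervention: Q = |S - W|  [with S=5, W=0]  = 5; T = 3*Q + W + 1  [with Q=5, W=0]  = 16; U = 3*T - 2*W + 5  [with T=16, W=0]  = 53.
Change = -1 − 53 = -54.

-54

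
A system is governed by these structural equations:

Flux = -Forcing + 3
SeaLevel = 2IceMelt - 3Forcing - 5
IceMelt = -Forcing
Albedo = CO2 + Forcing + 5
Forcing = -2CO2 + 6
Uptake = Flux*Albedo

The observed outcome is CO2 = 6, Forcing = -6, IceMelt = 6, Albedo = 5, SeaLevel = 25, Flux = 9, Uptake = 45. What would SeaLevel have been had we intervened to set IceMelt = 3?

do(IceMelt=3) replaces the equation IceMelt = -Forcing with the constant IceMelt = 3.
Forcing = -2CO2 + 6  [with CO2=6]  = -6
SeaLevel = 2IceMelt - 3Forcing - 5  [with IceMelt=3, Forcing=-6]  = 19

19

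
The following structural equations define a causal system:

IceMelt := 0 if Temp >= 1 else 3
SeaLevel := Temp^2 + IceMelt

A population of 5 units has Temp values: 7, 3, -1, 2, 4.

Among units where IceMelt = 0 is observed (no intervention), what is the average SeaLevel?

19.5

Observing IceMelt=0 restricts to units where IceMelt's equation naturally yields 0: Temp ∈ {7, 3, 2, 4}. In that subpopulation SeaLevel = 49, 9, 4, 16, mean 19.5.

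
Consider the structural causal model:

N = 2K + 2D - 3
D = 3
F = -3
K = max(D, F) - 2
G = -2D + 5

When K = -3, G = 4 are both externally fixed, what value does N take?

The joint intervention fixes K = -3, G = 4, removing each variable's own equation.
N = 2K + 2D - 3  [with K=-3, D=3]  = -3

-3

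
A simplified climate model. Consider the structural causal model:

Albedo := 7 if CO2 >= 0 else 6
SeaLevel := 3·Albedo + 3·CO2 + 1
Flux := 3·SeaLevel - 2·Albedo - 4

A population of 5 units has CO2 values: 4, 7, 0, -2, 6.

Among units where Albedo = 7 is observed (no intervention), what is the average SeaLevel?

E[SeaLevel|Albedo=7] averages over only the 4 units with Albedo=7 (CO2 = 4, 7, 0, 6): SeaLevel = 34, 43, 22, 40, mean 34.75.

34.75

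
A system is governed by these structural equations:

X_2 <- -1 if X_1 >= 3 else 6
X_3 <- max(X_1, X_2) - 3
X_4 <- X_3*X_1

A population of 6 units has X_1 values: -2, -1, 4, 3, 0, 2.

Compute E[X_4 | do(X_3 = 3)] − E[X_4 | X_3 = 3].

do(X_3=3) breaks X_3's dependence on X_1. With X_3=3 fixed, X_4 across the units is -6, -3, 12, 9, 0, 6, mean 3.
Conditioning on X_3=3 selects the 4 unit(s) with X_1 ∈ {-2, -1, 0, 2}. Their X_4 values: -6, -3, 0, 6. Mean = -0.75.
Difference = 3 − (-0.75) = 3.75.

3.75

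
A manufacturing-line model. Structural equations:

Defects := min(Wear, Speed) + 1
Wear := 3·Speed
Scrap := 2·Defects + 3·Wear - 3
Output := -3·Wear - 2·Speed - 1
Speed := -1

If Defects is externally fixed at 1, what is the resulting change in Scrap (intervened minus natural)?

6

The intervention breaks the incoming arrows to Defects: Defects := min(Wear, Speed) + 1 no longer applies, and Defects = 1.
Wear = 3·Speed  [with Speed=-1]  = -3
Scrap = 2·Defects + 3·Wear - 3  [with Defects=1, Wear=-3]  = -10
Without intervention: Wear = 3·Speed  [with Speed=-1]  = -3; Defects = min(Wear, Speed) + 1  [with Wear=-3, Speed=-1]  = -2; Scrap = 2·Defects + 3·Wear - 3  [with Defects=-2, Wear=-3]  = -16.
Change = -10 − (-16) = 6.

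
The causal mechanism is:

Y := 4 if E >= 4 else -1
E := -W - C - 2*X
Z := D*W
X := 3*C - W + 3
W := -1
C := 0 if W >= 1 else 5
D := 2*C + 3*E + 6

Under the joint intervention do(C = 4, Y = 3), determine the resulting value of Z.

Setting C = 4, Y = 3 by intervention discards those variables' equations.
X = 3*C - W + 3  [with C=4, W=-1]  = 16
E = -W - C - 2*X  [with W=-1, C=4, X=16]  = -35
D = 2*C + 3*E + 6  [with C=4, E=-35]  = -91
Z = D*W  [with D=-91, W=-1]  = 91

91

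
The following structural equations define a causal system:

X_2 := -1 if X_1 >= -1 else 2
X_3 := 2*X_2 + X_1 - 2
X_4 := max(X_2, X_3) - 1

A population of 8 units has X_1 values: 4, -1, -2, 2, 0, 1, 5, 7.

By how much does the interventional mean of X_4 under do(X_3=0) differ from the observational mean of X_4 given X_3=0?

do(X_3=0) breaks X_3's dependence on X_1. With X_3=0 fixed, X_4 across the units is -1, -1, 1, -1, -1, -1, -1, -1, mean -0.75.
Observing X_3=0 restricts to units where X_3's equation naturally yields 0: X_1 ∈ {4, -2}. In that subpopulation X_4 = -1, 1, mean 0.
Difference = -0.75 − 0 = -0.75.

-0.75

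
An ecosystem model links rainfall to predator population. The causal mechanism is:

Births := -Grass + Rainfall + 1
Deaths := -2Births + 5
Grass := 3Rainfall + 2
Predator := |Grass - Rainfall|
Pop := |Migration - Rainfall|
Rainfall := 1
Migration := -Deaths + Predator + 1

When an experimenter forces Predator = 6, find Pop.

The intervention breaks the incoming arrows to Predator: Predator := |Grass - Rainfall| no longer applies, and Predator = 6.
Grass = 3Rainfall + 2  [with Rainfall=1]  = 5
Births = -Grass + Rainfall + 1  [with Grass=5, Rainfall=1]  = -3
Deaths = -2Births + 5  [with Births=-3]  = 11
Migration = -Deaths + Predator + 1  [with Deaths=11, Predator=6]  = -4
Pop = |Migration - Rainfall|  [with Migration=-4, Rainfall=1]  = 5

5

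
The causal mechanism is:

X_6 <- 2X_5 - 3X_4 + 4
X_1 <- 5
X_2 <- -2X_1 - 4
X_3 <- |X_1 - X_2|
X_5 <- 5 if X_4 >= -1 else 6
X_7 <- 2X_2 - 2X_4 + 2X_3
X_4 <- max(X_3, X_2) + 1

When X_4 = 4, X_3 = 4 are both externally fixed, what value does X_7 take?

-28

The joint intervention fixes X_4 = 4, X_3 = 4, removing each variable's own equation.
X_2 = -2X_1 - 4  [with X_1=5]  = -14
X_7 = 2X_2 - 2X_4 + 2X_3  [with X_2=-14, X_4=4, X_3=4]  = -28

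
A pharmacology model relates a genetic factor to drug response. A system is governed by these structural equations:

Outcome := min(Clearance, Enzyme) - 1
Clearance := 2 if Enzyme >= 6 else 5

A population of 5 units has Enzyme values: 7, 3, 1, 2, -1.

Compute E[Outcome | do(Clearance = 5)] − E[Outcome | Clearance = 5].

Under do(Clearance=5), Clearance's equation is replaced by Clearance=5 for every unit. Per-unit Outcome: 4, 2, 0, 1, -2. Mean = 1.
E[Outcome|Clearance=5] averages over only the 4 units with Clearance=5 (Enzyme = 3, 1, 2, -1): Outcome = 2, 0, 1, -2, mean 0.25.
Difference = 1 − 0.25 = 0.75.

0.75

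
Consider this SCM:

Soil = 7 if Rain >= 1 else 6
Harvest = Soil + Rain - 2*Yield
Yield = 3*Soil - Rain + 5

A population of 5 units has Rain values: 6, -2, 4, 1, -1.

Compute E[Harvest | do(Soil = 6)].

-35.2

do(Soil=6) breaks Soil's dependence on Rain. With Soil=6 fixed, Harvest across the units is -22, -46, -28, -37, -43, mean -35.2.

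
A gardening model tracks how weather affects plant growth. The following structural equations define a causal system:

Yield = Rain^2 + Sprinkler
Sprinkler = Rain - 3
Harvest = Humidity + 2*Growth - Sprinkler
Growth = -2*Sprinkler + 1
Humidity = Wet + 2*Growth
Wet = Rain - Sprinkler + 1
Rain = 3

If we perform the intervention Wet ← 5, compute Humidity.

7

do(Wet=5) replaces the equation Wet = Rain - Sprinkler + 1 with the constant Wet = 5.
Sprinkler = Rain - 3  [with Rain=3]  = 0
Growth = -2*Sprinkler + 1  [with Sprinkler=0]  = 1
Humidity = Wet + 2*Growth  [with Wet=5, Growth=1]  = 7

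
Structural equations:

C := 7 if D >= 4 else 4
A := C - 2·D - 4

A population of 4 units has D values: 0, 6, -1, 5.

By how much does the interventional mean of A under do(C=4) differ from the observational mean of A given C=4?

-6

do(C=4) breaks C's dependence on D. With C=4 fixed, A across the units is 0, -12, 2, -10, mean -5.
Conditioning on C=4 selects the 2 unit(s) with D ∈ {0, -1}. Their A values: 0, 2. Mean = 1.
Difference = -5 − 1 = -6.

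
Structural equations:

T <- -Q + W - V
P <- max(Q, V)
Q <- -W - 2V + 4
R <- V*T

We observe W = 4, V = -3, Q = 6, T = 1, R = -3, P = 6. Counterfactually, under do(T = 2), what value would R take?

-6

Intervening sets T = 2 and removes its equation (T <- -Q + W - V).
R = V*T  [with V=-3, T=2]  = -6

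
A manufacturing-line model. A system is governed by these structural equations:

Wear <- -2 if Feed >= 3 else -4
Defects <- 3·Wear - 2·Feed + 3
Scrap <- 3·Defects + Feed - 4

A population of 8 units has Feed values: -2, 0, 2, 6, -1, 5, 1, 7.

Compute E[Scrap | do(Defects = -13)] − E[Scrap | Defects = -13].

Every unit gets Defects=-13 under the intervention. Scrap values become -45, -43, -41, -37, -44, -38, -42, -36; E[Scrap|do(Defects=-13)] = -40.75.
E[Scrap|Defects=-13] averages over only the 2 units with Defects=-13 (Feed = 2, 5): Scrap = -41, -38, mean -39.5.
Difference = -40.75 − (-39.5) = -1.25.

-1.25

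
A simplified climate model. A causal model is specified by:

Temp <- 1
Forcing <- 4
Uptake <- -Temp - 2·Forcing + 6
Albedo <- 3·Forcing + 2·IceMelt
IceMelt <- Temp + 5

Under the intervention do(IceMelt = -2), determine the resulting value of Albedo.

The intervention breaks the incoming arrows to IceMelt: IceMelt <- Temp + 5 no longer applies, and IceMelt = -2.
Albedo = 3·Forcing + 2·IceMelt  [with Forcing=4, IceMelt=-2]  = 8

8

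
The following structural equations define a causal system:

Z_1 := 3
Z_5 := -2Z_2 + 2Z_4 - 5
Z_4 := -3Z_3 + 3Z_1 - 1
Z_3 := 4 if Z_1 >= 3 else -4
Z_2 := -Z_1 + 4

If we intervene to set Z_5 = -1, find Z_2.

1

Under do(Z_5=-1), the mechanism Z_5 := -2Z_2 + 2Z_4 - 5 is discarded; Z_5 is fixed at -1.
No directed path runs from Z_5 to Z_2, so Z_2 keeps its natural value.
Z_2 = -Z_1 + 4  [with Z_1=3]  = 1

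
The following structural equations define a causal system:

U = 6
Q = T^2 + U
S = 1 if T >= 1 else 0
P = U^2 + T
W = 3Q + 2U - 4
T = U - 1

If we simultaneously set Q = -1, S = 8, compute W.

Setting Q = -1, S = 8 by intervention discards those variables' equations.
W = 3Q + 2U - 4  [with Q=-1, U=6]  = 5

5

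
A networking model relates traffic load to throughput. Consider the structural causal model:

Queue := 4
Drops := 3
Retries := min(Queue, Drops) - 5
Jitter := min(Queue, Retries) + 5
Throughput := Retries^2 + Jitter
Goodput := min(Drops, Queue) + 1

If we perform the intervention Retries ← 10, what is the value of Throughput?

109

do(Retries=10) replaces the equation Retries := min(Queue, Drops) - 5 with the constant Retries = 10.
Jitter = min(Queue, Retries) + 5  [with Queue=4, Retries=10]  = 9
Throughput = Retries^2 + Jitter  [with Retries=10, Jitter=9]  = 109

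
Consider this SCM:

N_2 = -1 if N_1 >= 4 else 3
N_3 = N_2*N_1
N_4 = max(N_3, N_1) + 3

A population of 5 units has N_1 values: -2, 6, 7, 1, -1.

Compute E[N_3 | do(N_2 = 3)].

6.6

The intervention sets N_2=3 in all 5 units regardless of N_1. Recomputing N_3 per unit gives -6, 18, 21, 3, -3; average 6.6.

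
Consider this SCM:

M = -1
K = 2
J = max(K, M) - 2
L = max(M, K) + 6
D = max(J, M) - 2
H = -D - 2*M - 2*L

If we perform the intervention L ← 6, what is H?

-8

Under do(L=6), the mechanism L = max(M, K) + 6 is discarded; L is fixed at 6.
J = max(K, M) - 2  [with K=2, M=-1]  = 0
D = max(J, M) - 2  [with J=0, M=-1]  = -2
H = -D - 2*M - 2*L  [with D=-2, M=-1, L=6]  = -8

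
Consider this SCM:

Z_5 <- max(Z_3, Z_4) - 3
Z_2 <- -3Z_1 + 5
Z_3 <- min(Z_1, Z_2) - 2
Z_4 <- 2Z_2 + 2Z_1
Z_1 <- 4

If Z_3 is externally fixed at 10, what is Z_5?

7

do(Z_3=10) replaces the equation Z_3 <- min(Z_1, Z_2) - 2 with the constant Z_3 = 10.
Z_2 = -3Z_1 + 5  [with Z_1=4]  = -7
Z_4 = 2Z_2 + 2Z_1  [with Z_2=-7, Z_1=4]  = -6
Z_5 = max(Z_3, Z_4) - 3  [with Z_3=10, Z_4=-6]  = 7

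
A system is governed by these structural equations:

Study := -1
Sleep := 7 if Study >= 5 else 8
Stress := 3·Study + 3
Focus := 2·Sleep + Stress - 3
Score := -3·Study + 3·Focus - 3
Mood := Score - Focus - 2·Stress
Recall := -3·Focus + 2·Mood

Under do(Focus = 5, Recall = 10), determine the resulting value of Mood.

10

The joint intervention fixes Focus = 5, Recall = 10, removing each variable's own equation.
Stress = 3·Study + 3  [with Study=-1]  = 0
Score = -3·Study + 3·Focus - 3  [with Study=-1, Focus=5]  = 15
Mood = Score - Focus - 2·Stress  [with Score=15, Focus=5, Stress=0]  = 10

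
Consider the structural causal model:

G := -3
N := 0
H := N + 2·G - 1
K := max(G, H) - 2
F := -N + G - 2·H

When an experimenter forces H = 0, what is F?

-3

do(H=0) replaces the equation H := N + 2·G - 1 with the constant H = 0.
F = -N + G - 2·H  [with N=0, G=-3, H=0]  = -3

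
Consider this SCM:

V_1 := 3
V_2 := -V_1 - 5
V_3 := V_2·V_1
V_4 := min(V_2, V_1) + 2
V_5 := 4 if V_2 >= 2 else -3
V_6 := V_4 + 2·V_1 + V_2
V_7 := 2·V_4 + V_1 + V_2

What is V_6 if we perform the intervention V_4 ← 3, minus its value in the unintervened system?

9

Under do(V_4=3), the mechanism V_4 := min(V_2, V_1) + 2 is discarded; V_4 is fixed at 3.
V_2 = -V_1 - 5  [with V_1=3]  = -8
V_6 = V_4 + 2·V_1 + V_2  [with V_4=3, V_1=3, V_2=-8]  = 1
Without intervention: V_2 = -V_1 - 5  [with V_1=3]  = -8; V_4 = min(V_2, V_1) + 2  [with V_2=-8, V_1=3]  = -6; V_6 = V_4 + 2·V_1 + V_2  [with V_4=-6, V_1=3, V_2=-8]  = -8.
Change = 1 − (-8) = 9.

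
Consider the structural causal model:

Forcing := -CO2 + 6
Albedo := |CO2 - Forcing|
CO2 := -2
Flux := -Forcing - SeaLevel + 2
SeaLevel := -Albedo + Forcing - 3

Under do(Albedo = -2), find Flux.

do(Albedo=-2) replaces the equation Albedo := |CO2 - Forcing| with the constant Albedo = -2.
Forcing = -CO2 + 6  [with CO2=-2]  = 8
SeaLevel = -Albedo + Forcing - 3  [with Albedo=-2, Forcing=8]  = 7
Flux = -Forcing - SeaLevel + 2  [with Forcing=8, SeaLevel=7]  = -13

-13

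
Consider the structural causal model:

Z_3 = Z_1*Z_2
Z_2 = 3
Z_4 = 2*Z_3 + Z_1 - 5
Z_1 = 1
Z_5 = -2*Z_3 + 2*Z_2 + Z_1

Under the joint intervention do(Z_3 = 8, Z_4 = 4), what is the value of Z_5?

Setting Z_3 = 8, Z_4 = 4 by intervention discards those variables' equations.
Z_5 = -2*Z_3 + 2*Z_2 + Z_1  [with Z_3=8, Z_2=3, Z_1=1]  = -9

-9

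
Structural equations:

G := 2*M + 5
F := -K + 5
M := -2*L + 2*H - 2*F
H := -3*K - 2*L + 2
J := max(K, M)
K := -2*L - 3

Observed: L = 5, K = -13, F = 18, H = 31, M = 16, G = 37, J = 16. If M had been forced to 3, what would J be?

3

Under do(M=3), the mechanism M := -2*L + 2*H - 2*F is discarded; M is fixed at 3.
K = -2*L - 3  [with L=5]  = -13
J = max(K, M)  [with K=-13, M=3]  = 3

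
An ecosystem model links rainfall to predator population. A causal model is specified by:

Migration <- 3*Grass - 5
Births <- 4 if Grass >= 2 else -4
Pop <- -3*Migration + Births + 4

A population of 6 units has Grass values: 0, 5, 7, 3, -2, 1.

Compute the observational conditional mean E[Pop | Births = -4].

18

E[Pop|Births=-4] averages over only the 3 units with Births=-4 (Grass = 0, -2, 1): Pop = 15, 33, 6, mean 18.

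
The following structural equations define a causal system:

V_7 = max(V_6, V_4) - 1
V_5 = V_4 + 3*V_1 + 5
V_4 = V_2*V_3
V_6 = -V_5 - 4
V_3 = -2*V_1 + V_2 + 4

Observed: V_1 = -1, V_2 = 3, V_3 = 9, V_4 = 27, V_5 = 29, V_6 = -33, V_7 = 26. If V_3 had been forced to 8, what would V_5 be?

26

do(V_3=8) replaces the equation V_3 = -2*V_1 + V_2 + 4 with the constant V_3 = 8.
V_4 = V_2*V_3  [with V_2=3, V_3=8]  = 24
V_5 = V_4 + 3*V_1 + 5  [with V_4=24, V_1=-1]  = 26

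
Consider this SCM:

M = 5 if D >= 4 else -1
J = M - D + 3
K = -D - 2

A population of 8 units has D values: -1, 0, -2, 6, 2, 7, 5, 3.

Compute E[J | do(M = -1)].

Every unit gets M=-1 under the intervention. J values become 3, 2, 4, -4, 0, -5, -3, -1; E[J|do(M=-1)] = -0.5.

-0.5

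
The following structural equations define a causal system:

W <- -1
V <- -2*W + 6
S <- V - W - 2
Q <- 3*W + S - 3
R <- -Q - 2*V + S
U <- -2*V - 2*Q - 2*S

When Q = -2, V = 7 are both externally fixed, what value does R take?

-6

The joint intervention fixes Q = -2, V = 7, removing each variable's own equation.
S = V - W - 2  [with V=7, W=-1]  = 6
R = -Q - 2*V + S  [with Q=-2, V=7, S=6]  = -6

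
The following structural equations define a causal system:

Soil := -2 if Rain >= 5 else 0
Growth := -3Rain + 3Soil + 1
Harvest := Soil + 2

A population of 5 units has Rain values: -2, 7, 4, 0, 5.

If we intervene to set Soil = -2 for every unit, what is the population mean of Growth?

The intervention sets Soil=-2 in all 5 units regardless of Rain. Recomputing Growth per unit gives 1, -26, -17, -5, -20; average -13.4.

-13.4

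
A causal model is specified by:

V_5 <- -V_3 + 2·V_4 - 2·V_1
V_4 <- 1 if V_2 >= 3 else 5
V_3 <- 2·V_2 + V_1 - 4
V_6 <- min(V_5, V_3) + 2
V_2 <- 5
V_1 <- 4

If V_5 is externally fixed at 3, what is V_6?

5

The intervention breaks the incoming arrows to V_5: V_5 <- -V_3 + 2·V_4 - 2·V_1 no longer applies, and V_5 = 3.
V_3 = 2·V_2 + V_1 - 4  [with V_2=5, V_1=4]  = 10
V_6 = min(V_5, V_3) + 2  [with V_5=3, V_3=10]  = 5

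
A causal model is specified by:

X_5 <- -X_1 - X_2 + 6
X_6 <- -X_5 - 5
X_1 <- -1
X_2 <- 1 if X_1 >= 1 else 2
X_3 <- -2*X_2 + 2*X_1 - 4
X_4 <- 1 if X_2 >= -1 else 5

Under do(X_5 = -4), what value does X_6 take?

The intervention breaks the incoming arrows to X_5: X_5 <- -X_1 - X_2 + 6 no longer applies, and X_5 = -4.
X_6 = -X_5 - 5  [with X_5=-4]  = -1

-1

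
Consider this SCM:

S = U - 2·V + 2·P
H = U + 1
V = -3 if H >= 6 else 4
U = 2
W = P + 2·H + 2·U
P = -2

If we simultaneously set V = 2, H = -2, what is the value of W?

-2

The joint intervention fixes V = 2, H = -2, removing each variable's own equation.
W = P + 2·H + 2·U  [with P=-2, H=-2, U=2]  = -2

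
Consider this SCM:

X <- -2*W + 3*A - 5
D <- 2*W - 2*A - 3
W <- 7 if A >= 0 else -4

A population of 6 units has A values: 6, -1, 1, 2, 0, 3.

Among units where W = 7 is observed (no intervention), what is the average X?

Observing W=7 restricts to units where W's equation naturally yields 7: A ∈ {6, 1, 2, 0, 3}. In that subpopulation X = -1, -16, -13, -19, -10, mean -11.8.

-11.8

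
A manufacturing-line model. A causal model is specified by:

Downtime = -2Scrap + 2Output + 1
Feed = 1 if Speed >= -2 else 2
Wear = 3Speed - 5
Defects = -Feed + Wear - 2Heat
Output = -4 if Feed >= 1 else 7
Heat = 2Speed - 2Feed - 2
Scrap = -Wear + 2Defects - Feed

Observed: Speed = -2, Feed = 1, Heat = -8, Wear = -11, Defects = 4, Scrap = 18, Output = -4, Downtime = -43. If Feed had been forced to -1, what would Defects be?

-2

do(Feed=-1) replaces the equation Feed = 1 if Speed >= -2 else 2 with the constant Feed = -1.
Heat = 2Speed - 2Feed - 2  [with Speed=-2, Feed=-1]  = -4
Wear = 3Speed - 5  [with Speed=-2]  = -11
Defects = -Feed + Wear - 2Heat  [with Feed=-1, Wear=-11, Heat=-4]  = -2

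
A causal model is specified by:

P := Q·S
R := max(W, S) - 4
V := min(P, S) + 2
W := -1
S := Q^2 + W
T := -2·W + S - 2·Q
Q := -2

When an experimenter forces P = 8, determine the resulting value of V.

The intervention breaks the incoming arrows to P: P := Q·S no longer applies, and P = 8.
S = Q^2 + W  [with Q=-2, W=-1]  = 3
V = min(P, S) + 2  [with P=8, S=3]  = 5

5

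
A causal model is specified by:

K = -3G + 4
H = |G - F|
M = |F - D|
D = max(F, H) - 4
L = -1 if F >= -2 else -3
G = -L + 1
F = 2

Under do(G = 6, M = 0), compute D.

0

Under do(G = 6, M = 0), each intervened variable's structural equation is replaced by its fixed value.
H = |G - F|  [with G=6, F=2]  = 4
D = max(F, H) - 4  [with F=2, H=4]  = 0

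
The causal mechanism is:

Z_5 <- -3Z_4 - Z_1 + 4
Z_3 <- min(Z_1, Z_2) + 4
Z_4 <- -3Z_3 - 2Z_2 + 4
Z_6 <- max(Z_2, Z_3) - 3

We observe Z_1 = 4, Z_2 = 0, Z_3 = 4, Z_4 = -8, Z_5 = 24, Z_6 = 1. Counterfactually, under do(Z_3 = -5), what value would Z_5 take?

-57

do(Z_3=-5) replaces the equation Z_3 <- min(Z_1, Z_2) + 4 with the constant Z_3 = -5.
Z_4 = -3Z_3 - 2Z_2 + 4  [with Z_3=-5, Z_2=0]  = 19
Z_5 = -3Z_4 - Z_1 + 4  [with Z_4=19, Z_1=4]  = -57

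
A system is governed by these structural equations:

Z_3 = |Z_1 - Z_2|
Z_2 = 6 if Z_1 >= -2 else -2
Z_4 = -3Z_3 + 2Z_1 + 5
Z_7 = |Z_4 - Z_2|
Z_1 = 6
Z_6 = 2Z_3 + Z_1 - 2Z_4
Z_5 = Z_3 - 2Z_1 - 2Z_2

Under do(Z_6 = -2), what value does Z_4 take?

do(Z_6=-2) replaces the equation Z_6 = 2Z_3 + Z_1 - 2Z_4 with the constant Z_6 = -2.
No directed path runs from Z_6 to Z_4, so Z_4 keeps its natural value.
Z_2 = 6 if Z_1 >= -2 else -2  [with Z_1=6]  = 6
Z_3 = |Z_1 - Z_2|  [with Z_1=6, Z_2=6]  = 0
Z_4 = -3Z_3 + 2Z_1 + 5  [with Z_3=0, Z_1=6]  = 17

17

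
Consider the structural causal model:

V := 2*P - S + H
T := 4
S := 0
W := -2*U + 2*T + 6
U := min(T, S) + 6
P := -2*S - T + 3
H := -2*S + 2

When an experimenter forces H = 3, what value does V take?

1

The intervention breaks the incoming arrows to H: H := -2*S + 2 no longer applies, and H = 3.
P = -2*S - T + 3  [with S=0, T=4]  = -1
V = 2*P - S + H  [with P=-1, S=0, H=3]  = 1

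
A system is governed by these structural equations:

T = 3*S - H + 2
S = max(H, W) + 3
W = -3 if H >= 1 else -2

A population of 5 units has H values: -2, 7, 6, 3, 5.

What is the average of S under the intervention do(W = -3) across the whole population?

6.8

The intervention sets W=-3 in all 5 units regardless of H. Recomputing S per unit gives 1, 10, 9, 6, 8; average 6.8.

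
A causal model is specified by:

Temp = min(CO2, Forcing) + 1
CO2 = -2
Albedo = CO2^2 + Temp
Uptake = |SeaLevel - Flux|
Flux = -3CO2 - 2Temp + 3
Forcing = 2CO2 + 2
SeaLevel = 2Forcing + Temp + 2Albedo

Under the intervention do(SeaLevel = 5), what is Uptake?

6

Under do(SeaLevel=5), the mechanism SeaLevel = 2Forcing + Temp + 2Albedo is discarded; SeaLevel is fixed at 5.
Forcing = 2CO2 + 2  [with CO2=-2]  = -2
Temp = min(CO2, Forcing) + 1  [with CO2=-2, Forcing=-2]  = -1
Flux = -3CO2 - 2Temp + 3  [with CO2=-2, Temp=-1]  = 11
Uptake = |SeaLevel - Flux|  [with SeaLevel=5, Flux=11]  = 6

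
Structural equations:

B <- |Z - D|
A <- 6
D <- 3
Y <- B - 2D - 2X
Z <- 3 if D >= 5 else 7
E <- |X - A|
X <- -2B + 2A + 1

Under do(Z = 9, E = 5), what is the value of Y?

Under do(Z = 9, E = 5), each intervened variable's structural equation is replaced by its fixed value.
B = |Z - D|  [with Z=9, D=3]  = 6
X = -2B + 2A + 1  [with B=6, A=6]  = 1
Y = B - 2D - 2X  [with B=6, D=3, X=1]  = -2

-2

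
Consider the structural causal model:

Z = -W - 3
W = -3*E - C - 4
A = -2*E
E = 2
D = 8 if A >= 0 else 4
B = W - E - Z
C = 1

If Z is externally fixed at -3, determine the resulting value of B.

-10

The intervention breaks the incoming arrows to Z: Z = -W - 3 no longer applies, and Z = -3.
W = -3*E - C - 4  [with E=2, C=1]  = -11
B = W - E - Z  [with W=-11, E=2, Z=-3]  = -10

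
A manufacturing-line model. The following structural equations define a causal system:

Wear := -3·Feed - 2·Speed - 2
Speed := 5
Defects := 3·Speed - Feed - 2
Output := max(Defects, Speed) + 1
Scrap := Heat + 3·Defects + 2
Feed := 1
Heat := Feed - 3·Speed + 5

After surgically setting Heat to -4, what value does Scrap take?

34

The intervention breaks the incoming arrows to Heat: Heat := Feed - 3·Speed + 5 no longer applies, and Heat = -4.
Defects = 3·Speed - Feed - 2  [with Speed=5, Feed=1]  = 12
Scrap = Heat + 3·Defects + 2  [with Heat=-4, Defects=12]  = 34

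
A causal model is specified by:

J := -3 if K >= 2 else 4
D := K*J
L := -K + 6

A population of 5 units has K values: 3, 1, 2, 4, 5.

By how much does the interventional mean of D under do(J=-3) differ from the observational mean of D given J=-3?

1.5

The intervention sets J=-3 in all 5 units regardless of K. Recomputing D per unit gives -9, -3, -6, -12, -15; average -9.
Observing J=-3 restricts to units where J's equation naturally yields -3: K ∈ {3, 2, 4, 5}. In that subpopulation D = -9, -6, -12, -15, mean -10.5.
Difference = -9 − (-10.5) = 1.5.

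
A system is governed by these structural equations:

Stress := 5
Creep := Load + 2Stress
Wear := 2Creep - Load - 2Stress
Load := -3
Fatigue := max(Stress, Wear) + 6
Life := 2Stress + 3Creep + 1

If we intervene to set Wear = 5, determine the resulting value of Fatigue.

Intervening sets Wear = 5 and removes its equation (Wear := 2Creep - Load - 2Stress).
Fatigue = max(Stress, Wear) + 6  [with Stress=5, Wear=5]  = 11

11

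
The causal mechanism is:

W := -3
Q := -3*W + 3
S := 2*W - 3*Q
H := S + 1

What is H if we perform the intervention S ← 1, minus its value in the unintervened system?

43

The intervention breaks the incoming arrows to S: S := 2*W - 3*Q no longer applies, and S = 1.
H = S + 1  [with S=1]  = 2
Without intervention: Q = -3*W + 3  [with W=-3]  = 12; S = 2*W - 3*Q  [with W=-3, Q=12]  = -42; H = S + 1  [with S=-42]  = -41.
Change = 2 − (-41) = 43.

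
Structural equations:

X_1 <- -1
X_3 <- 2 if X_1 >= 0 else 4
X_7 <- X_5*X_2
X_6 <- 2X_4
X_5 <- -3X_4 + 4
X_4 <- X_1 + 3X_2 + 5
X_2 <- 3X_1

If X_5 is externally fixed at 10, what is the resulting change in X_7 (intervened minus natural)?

27

Under do(X_5=10), the mechanism X_5 <- -3X_4 + 4 is discarded; X_5 is fixed at 10.
X_2 = 3X_1  [with X_1=-1]  = -3
X_7 = X_5*X_2  [with X_5=10, X_2=-3]  = -30
Without intervention: X_2 = 3X_1  [with X_1=-1]  = -3; X_4 = X_1 + 3X_2 + 5  [with X_1=-1, X_2=-3]  = -5; X_5 = -3X_4 + 4  [with X_4=-5]  = 19; X_7 = X_5*X_2  [with X_5=19, X_2=-3]  = -57.
Change = -30 − (-57) = 27.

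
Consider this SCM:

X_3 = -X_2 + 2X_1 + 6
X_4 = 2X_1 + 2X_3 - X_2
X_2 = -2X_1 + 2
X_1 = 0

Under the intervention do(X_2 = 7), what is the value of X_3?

-1

The intervention breaks the incoming arrows to X_2: X_2 = -2X_1 + 2 no longer applies, and X_2 = 7.
X_3 = -X_2 + 2X_1 + 6  [with X_2=7, X_1=0]  = -1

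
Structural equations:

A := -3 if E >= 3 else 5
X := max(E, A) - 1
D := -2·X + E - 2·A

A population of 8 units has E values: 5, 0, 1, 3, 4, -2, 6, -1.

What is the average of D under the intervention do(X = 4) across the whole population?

Under do(X=4), X's equation is replaced by X=4 for every unit. Per-unit D: 3, -18, -17, 1, 2, -20, 4, -19. Mean = -8.

-8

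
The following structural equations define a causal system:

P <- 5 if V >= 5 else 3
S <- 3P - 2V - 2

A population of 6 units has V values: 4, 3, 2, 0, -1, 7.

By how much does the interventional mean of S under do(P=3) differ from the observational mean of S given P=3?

The intervention sets P=3 in all 6 units regardless of V. Recomputing S per unit gives -1, 1, 3, 7, 9, -7; average 2.
E[S|P=3] averages over only the 5 units with P=3 (V = 4, 3, 2, 0, -1): S = -1, 1, 3, 7, 9, mean 3.8.
Difference = 2 − 3.8 = -1.8.

-1.8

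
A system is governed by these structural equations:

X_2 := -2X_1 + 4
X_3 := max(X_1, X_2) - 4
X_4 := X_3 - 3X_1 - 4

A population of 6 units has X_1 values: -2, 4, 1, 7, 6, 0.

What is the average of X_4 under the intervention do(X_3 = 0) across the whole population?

-12

do(X_3=0) breaks X_3's dependence on X_1. With X_3=0 fixed, X_4 across the units is 2, -16, -7, -25, -22, -4, mean -12.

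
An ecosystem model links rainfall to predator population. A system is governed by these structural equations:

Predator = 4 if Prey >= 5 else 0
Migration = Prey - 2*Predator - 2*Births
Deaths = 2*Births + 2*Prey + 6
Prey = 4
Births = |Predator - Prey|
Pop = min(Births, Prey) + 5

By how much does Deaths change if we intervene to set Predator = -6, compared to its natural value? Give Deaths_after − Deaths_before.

12

Under do(Predator=-6), the mechanism Predator = 4 if Prey >= 5 else 0 is discarded; Predator is fixed at -6.
Births = |Predator - Prey|  [with Predator=-6, Prey=4]  = 10
Deaths = 2*Births + 2*Prey + 6  [with Births=10, Prey=4]  = 34
Without intervention: Predator = 4 if Prey >= 5 else 0  [with Prey=4]  = 0; Births = |Predator - Prey|  [with Predator=0, Prey=4]  = 4; Deaths = 2*Births + 2*Prey + 6  [with Births=4, Prey=4]  = 22.
Change = 34 − 22 = 12.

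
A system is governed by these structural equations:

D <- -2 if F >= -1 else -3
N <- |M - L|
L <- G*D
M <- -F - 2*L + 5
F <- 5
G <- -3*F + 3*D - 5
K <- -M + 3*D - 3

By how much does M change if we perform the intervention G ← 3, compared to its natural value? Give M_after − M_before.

116

do(G=3) replaces the equation G <- -3*F + 3*D - 5 with the constant G = 3.
D = -2 if F >= -1 else -3  [with F=5]  = -2
L = G*D  [with G=3, D=-2]  = -6
M = -F - 2*L + 5  [with F=5, L=-6]  = 12
Without intervention: D = -2 if F >= -1 else -3  [with F=5]  = -2; G = -3*F + 3*D - 5  [with F=5, D=-2]  = -26; L = G*D  [with G=-26, D=-2]  = 52; M = -F - 2*L + 5  [with F=5, L=52]  = -104.
Change = 12 − (-104) = 116.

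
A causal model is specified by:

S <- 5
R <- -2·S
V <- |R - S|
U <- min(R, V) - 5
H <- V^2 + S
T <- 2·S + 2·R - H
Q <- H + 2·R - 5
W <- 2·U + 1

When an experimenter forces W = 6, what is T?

The intervention breaks the incoming arrows to W: W <- 2·U + 1 no longer applies, and W = 6.
T is not downstream of the intervention, so its value is determined by the original equations.
R = -2·S  [with S=5]  = -10
V = |R - S|  [with R=-10, S=5]  = 15
H = V^2 + S  [with V=15, S=5]  = 230
T = 2·S + 2·R - H  [with S=5, R=-10, H=230]  = -240

-240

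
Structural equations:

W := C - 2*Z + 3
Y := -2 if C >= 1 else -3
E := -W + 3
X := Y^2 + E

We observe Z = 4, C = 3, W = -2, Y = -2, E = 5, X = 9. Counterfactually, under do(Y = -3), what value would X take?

14

Under do(Y=-3), the mechanism Y := -2 if C >= 1 else -3 is discarded; Y is fixed at -3.
W = C - 2*Z + 3  [with C=3, Z=4]  = -2
E = -W + 3  [with W=-2]  = 5
X = Y^2 + E  [with Y=-3, E=5]  = 14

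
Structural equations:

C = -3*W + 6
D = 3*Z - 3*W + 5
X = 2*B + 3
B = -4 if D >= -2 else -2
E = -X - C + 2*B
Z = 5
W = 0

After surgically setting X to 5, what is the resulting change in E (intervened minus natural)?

Intervening sets X = 5 and removes its equation (X = 2*B + 3).
D = 3*Z - 3*W + 5  [with Z=5, W=0]  = 20
C = -3*W + 6  [with W=0]  = 6
B = -4 if D >= -2 else -2  [with D=20]  = -4
E = -X - C + 2*B  [with X=5, C=6, B=-4]  = -19
Without intervention: D = 3*Z - 3*W + 5  [with Z=5, W=0]  = 20; C = -3*W + 6  [with W=0]  = 6; B = -4 if D >= -2 else -2  [with D=20]  = -4; X = 2*B + 3  [with B=-4]  = -5; E = -X - C + 2*B  [with X=-5, C=6, B=-4]  = -9.
Change = -19 − (-9) = -10.

-10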